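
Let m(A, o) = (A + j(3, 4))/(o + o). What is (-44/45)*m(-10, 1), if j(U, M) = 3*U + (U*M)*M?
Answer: -1034/45 ≈ -22.978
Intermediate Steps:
j(U, M) = 3*U + U*M**2 (j(U, M) = 3*U + (M*U)*M = 3*U + U*M**2)
m(A, o) = (57 + A)/(2*o) (m(A, o) = (A + 3*(3 + 4**2))/(o + o) = (A + 3*(3 + 16))/((2*o)) = (A + 3*19)*(1/(2*o)) = (A + 57)*(1/(2*o)) = (57 + A)*(1/(2*o)) = (57 + A)/(2*o))
(-44/45)*m(-10, 1) = (-44/45)*((1/2)*(57 - 10)/1) = (-44*1/45)*((1/2)*1*47) = -44/45*47/2 = -1034/45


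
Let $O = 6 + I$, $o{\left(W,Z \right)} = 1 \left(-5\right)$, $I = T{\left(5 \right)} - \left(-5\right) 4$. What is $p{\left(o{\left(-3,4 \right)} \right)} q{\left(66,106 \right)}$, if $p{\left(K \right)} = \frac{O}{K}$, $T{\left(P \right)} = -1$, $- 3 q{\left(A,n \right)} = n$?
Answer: $\frac{530}{3} \approx 176.67$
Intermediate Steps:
$q{\left(A,n \right)} = - \frac{n}{3}$
$I = 19$ ($I = -1 - \left(-5\right) 4 = -1 - -20 = -1 + 20 = 19$)
$o{\left(W,Z \right)} = -5$
$O = 25$ ($O = 6 + 19 = 25$)
$p{\left(K \right)} = \frac{25}{K}$
$p{\left(o{\left(-3,4 \right)} \right)} q{\left(66,106 \right)} = \frac{25}{-5} \left(\left(- \frac{1}{3}\right) 106\right) = 25 \left(- \frac{1}{5}\right) \left(- \frac{106}{3}\right) = \left(-5\right) \left(- \frac{106}{3}\right) = \frac{530}{3}$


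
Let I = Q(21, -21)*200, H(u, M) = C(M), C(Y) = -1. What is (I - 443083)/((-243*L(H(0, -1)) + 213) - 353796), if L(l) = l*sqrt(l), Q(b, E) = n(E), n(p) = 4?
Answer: 17375972221/13891221882 + 1326849*I/1543469098 ≈ 1.2509 + 0.00085965*I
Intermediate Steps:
Q(b, E) = 4
H(u, M) = -1
I = 800 (I = 4*200 = 800)
L(l) = l**(3/2)
(I - 443083)/((-243*L(H(0, -1)) + 213) - 353796) = (800 - 443083)/((-(-243)*I + 213) - 353796) = -442283/((-(-243)*I + 213) - 353796) = -442283/((243*I + 213) - 353796) = -442283/((213 + 243*I) - 353796) = -442283*(-353583 - 243*I)/125020996938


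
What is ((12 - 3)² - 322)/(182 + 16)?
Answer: -241/198 ≈ -1.2172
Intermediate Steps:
((12 - 3)² - 322)/(182 + 16) = (9² - 322)/198 = (81 - 322)*(1/198) = -241*1/198 = -241/198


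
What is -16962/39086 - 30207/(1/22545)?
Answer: -13309111624026/19543 ≈ -6.8102e+8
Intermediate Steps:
-16962/39086 - 30207/(1/22545) = -16962*1/39086 - 30207/1/22545 = -8481/19543 - 30207*22545 = -8481/19543 - 681016815 = -13309111624026/19543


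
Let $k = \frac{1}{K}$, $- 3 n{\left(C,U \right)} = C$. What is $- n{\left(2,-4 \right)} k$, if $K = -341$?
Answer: $- \frac{2}{1023} \approx -0.001955$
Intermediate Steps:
$n{\left(C,U \right)} = - \frac{C}{3}$
$k = - \frac{1}{341}$ ($k = \frac{1}{-341} = - \frac{1}{341} \approx -0.0029326$)
$- n{\left(2,-4 \right)} k = - \frac{\left(- \frac{1}{3}\right) 2 \left(-1\right)}{341} = - \frac{\left(-2\right) \left(-1\right)}{3 \cdot 341} = \left(-1\right) \frac{2}{1023} = - \frac{2}{1023}$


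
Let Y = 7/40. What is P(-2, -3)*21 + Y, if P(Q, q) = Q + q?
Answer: -4193/40 ≈ -104.82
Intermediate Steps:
Y = 7/40 (Y = 7*(1/40) = 7/40 ≈ 0.17500)
P(-2, -3)*21 + Y = (-2 - 3)*21 + 7/40 = -5*21 + 7/40 = -105 + 7/40 = -4193/40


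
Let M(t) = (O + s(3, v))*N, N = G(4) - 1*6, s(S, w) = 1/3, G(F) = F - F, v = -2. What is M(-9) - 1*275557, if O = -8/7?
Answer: -1928865/7 ≈ -2.7555e+5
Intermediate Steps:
G(F) = 0
s(S, w) = ⅓
O = -8/7 (O = -8*⅐ = -8/7 ≈ -1.1429)
N = -6 (N = 0 - 1*6 = 0 - 6 = -6)
M(t) = 34/7 (M(t) = (-8/7 + ⅓)*(-6) = -17/21*(-6) = 34/7)
M(-9) - 1*275557 = 34/7 - 1*275557 = 34/7 - 275557 = -1928865/7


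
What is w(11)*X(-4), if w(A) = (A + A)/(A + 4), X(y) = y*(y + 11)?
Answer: -616/15 ≈ -41.067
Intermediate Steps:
X(y) = y*(11 + y)
w(A) = 2*A/(4 + A) (w(A) = (2*A)/(4 + A) = 2*A/(4 + A))
w(11)*X(-4) = (2*11/(4 + 11))*(-4*(11 - 4)) = (2*11/15)*(-4*7) = (2*11*(1/15))*(-28) = (22/15)*(-28) = -616/15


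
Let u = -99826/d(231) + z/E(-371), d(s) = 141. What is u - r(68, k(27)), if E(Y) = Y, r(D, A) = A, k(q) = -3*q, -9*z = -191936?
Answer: -107415757/156933 ≈ -684.47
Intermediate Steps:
z = 191936/9 (z = -⅑*(-191936) = 191936/9 ≈ 21326.)
u = -120127330/156933 (u = -99826/141 + (191936/9)/(-371) = -99826*1/141 + (191936/9)*(-1/371) = -99826/141 - 191936/3339 = -120127330/156933 ≈ -765.47)
u - r(68, k(27)) = -120127330/156933 - (-3)*27 = -120127330/156933 - 1*(-81) = -120127330/156933 + 81 = -107415757/156933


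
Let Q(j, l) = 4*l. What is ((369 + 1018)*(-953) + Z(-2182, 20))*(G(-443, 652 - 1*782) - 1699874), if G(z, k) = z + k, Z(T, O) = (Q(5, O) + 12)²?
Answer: 2233276966109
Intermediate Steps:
Z(T, O) = (12 + 4*O)² (Z(T, O) = (4*O + 12)² = (12 + 4*O)²)
G(z, k) = k + z
((369 + 1018)*(-953) + Z(-2182, 20))*(G(-443, 652 - 1*782) - 1699874) = ((369 + 1018)*(-953) + 16*(3 + 20)²)*(((652 - 1*782) - 443) - 1699874) = (1387*(-953) + 16*23²)*(((652 - 782) - 443) - 1699874) = (-1321811 + 16*529)*((-130 - 443) - 1699874) = (-1321811 + 8464)*(-573 - 1699874) = -1313347*(-1700447) = 2233276966109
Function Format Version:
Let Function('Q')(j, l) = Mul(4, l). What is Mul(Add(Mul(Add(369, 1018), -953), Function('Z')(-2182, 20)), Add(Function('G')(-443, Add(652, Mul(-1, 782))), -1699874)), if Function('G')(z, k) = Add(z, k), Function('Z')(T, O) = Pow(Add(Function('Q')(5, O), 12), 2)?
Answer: 2233276966109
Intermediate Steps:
Function('Z')(T, O) = Pow(Add(12, Mul(4, O)), 2) (Function('Z')(T, O) = Pow(Add(Mul(4, O), 12), 2) = Pow(Add(12, Mul(4, O)), 2))
Function('G')(z, k) = Add(k, z)
Mul(Add(Mul(Add(369, 1018), -953), Function('Z')(-2182, 20)), Add(Function('G')(-443, Add(652, Mul(-1, 782))), -1699874)) = Mul(Add(Mul(Add(369, 1018), -953), Mul(16, Pow(Add(3, 20), 2))), Add(Add(Add(652, Mul(-1, 782)), -443), -1699874)) = Mul(Add(Mul(1387, -953), Mul(16, Pow(23, 2))), Add(Add(Add(652, -782), -443), -1699874)) = Mul(Add(-1321811, Mul(16, 529)), Add(Add(-130, -443), -1699874)) = Mul(Add(-1321811, 8464), Add(-573, -1699874)) = Mul(-1313347, -1700447) = 2233276966109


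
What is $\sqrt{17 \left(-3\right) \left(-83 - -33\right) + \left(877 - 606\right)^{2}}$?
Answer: $\sqrt{75991} \approx 275.66$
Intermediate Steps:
$\sqrt{17 \left(-3\right) \left(-83 - -33\right) + \left(877 - 606\right)^{2}} = \sqrt{- 51 \left(-83 + 33\right) + 271^{2}} = \sqrt{\left(-51\right) \left(-50\right) + 73441} = \sqrt{2550 + 73441} = \sqrt{75991}$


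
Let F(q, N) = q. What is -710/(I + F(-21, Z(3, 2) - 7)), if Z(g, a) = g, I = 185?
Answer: -355/82 ≈ -4.3293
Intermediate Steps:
-710/(I + F(-21, Z(3, 2) - 7)) = -710/(185 - 21) = -710/164 = -710*1/164 = -355/82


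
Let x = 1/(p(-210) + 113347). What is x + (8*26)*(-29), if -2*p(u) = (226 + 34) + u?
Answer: -683558303/113322 ≈ -6032.0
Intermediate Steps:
p(u) = -130 - u/2 (p(u) = -((226 + 34) + u)/2 = -(260 + u)/2 = -130 - u/2)
x = 1/113322 (x = 1/((-130 - ½*(-210)) + 113347) = 1/((-130 + 105) + 113347) = 1/(-25 + 113347) = 1/113322 ≈ 8.8244e-6)
x + (8*26)*(-29) = 1/113322 + (8*26)*(-29) = 1/113322 + 208*(-29) = 1/113322 - 6032 = -683558303/113322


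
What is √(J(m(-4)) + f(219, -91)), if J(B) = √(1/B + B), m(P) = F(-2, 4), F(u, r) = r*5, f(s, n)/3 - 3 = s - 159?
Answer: √(18900 + 10*√2005)/10 ≈ 13.910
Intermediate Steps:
f(s, n) = -468 + 3*s (f(s, n) = 9 + 3*(s - 159) = 9 + 3*(-159 + s) = 9 + (-477 + 3*s) = -468 + 3*s)
F(u, r) = 5*r
m(P) = 20 (m(P) = 5*4 = 20)
J(B) = √(B + 1/B)
√(J(m(-4)) + f(219, -91)) = √(√(20 + 1/20) + (-468 + 3*219)) = √(√(20 + 1/20) + (-468 + 657)) = √(√(401/20) + 189) = √(√2005/10 + 189) = √(189 + √2005/10)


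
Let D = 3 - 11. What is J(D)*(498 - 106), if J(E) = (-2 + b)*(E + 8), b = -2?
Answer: 0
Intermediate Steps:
D = -8
J(E) = -32 - 4*E (J(E) = (-2 - 2)*(E + 8) = -4*(8 + E) = -32 - 4*E)
J(D)*(498 - 106) = (-32 - 4*(-8))*(498 - 106) = (-32 + 32)*392 = 0*392 = 0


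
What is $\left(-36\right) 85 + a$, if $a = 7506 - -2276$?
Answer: $6722$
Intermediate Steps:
$a = 9782$ ($a = 7506 + 2276 = 9782$)
$\left(-36\right) 85 + a = \left(-36\right) 85 + 9782 = -3060 + 9782 = 6722$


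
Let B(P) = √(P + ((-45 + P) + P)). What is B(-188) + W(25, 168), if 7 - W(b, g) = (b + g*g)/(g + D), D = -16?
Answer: -27185/152 + I*√609 ≈ -178.85 + 24.678*I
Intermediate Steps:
W(b, g) = 7 - (b + g²)/(-16 + g) (W(b, g) = 7 - (b + g*g)/(g - 16) = 7 - (b + g²)/(-16 + g))
B(P) = √(-45 + 3*P) (B(P) = √(P + (-45 + 2*P)) = √(-45 + 3*P))
B(-188) + W(25, 168) = √(-45 + 3*(-188)) + (-112 - 1*25 - 1*168² + 7*168)/(-16 + 168) = √(-45 - 564) + (-112 - 25 - 1*28224 + 1176)/152 = √(-609) + (-112 - 25 - 28224 + 1176)/152 = I*√609 + (1/152)*(-27185) = I*√609 - 27185/152 = -27185/152 + I*√609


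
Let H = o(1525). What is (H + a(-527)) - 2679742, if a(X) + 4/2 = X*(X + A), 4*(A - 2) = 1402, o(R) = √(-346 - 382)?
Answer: -5175565/2 + 2*I*√182 ≈ -2.5878e+6 + 26.981*I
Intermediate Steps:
o(R) = 2*I*√182 (o(R) = √(-728) = 2*I*√182)
A = 705/2 (A = 2 + (¼)*1402 = 2 + 701/2 = 705/2 ≈ 352.50)
H = 2*I*√182 ≈ 26.981*I
a(X) = -2 + X*(705/2 + X) (a(X) = -2 + X*(X + 705/2) = -2 + X*(705/2 + X))
(H + a(-527)) - 2679742 = (2*I*√182 + (-2 + (-527)² + (705/2)*(-527))) - 2679742 = (2*I*√182 + (-2 + 277729 - 371535/2)) - 2679742 = (2*I*√182 + 183919/2) - 2679742 = (183919/2 + 2*I*√182) - 2679742 = -5175565/2 + 2*I*√182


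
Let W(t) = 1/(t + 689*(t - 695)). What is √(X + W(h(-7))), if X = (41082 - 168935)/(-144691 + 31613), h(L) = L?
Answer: 3*√9683637514374810/277635190 ≈ 1.0633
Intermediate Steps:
W(t) = 1/(-478855 + 690*t) (W(t) = 1/(t + 689*(-695 + t)) = 1/(t + (-478855 + 689*t)) = 1/(-478855 + 690*t))
X = 649/574 (X = -127853/(-113078) = -127853*(-1/113078) = 649/574 ≈ 1.1307)
√(X + W(h(-7))) = √(649/574 + 1/(5*(-95771 + 138*(-7)))) = √(649/574 + 1/(5*(-95771 - 966))) = √(649/574 + (⅕)/(-96737)) = √(649/574 + (⅕)*(-1/96737)) = √(649/574 - 1/483685) = √(313910991/277635190) = 3*√9683637514374810/277635190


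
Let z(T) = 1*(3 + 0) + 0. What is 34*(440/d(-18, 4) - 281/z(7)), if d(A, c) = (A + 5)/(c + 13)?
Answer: -887162/39 ≈ -22748.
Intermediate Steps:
d(A, c) = (5 + A)/(13 + c)
z(T) = 3 (z(T) = 1*3 + 0 = 3 + 0 = 3)
34*(440/d(-18, 4) - 281/z(7)) = 34*(440/(((5 - 18)/(13 + 4))) - 281/3) = 34*(440/((-13/17)) - 281*1/3) = 34*(440/(((1/17)*(-13))) - 281/3) = 34*(440/(-13/17) - 281/3) = 34*(440*(-17/13) - 281/3) = 34*(-7480/13 - 281/3) = 34*(-26093/39) = -887162/39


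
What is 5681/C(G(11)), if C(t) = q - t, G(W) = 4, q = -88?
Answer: -247/4 ≈ -61.750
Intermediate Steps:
C(t) = -88 - t
5681/C(G(11)) = 5681/(-88 - 1*4) = 5681/(-88 - 4) = 5681/(-92) = 5681*(-1/92) = -247/4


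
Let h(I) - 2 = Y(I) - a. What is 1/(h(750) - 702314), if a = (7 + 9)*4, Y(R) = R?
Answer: -1/701626 ≈ -1.4253e-6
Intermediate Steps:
a = 64 (a = 16*4 = 64)
h(I) = -62 + I (h(I) = 2 + (I - 1*64) = 2 + (I - 64) = 2 + (-64 + I) = -62 + I)
1/(h(750) - 702314) = 1/((-62 + 750) - 702314) = 1/(688 - 702314) = 1/(-701626) = -1/701626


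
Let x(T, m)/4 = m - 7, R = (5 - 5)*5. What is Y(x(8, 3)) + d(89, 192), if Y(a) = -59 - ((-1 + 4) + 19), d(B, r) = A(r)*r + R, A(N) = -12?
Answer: -2385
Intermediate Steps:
R = 0 (R = 0*5 = 0)
x(T, m) = -28 + 4*m (x(T, m) = 4*(m - 7) = 4*(-7 + m) = -28 + 4*m)
d(B, r) = -12*r (d(B, r) = -12*r + 0 = -12*r)
Y(a) = -81 (Y(a) = -59 - (3 + 19) = -59 - 1*22 = -59 - 22 = -81)
Y(x(8, 3)) + d(89, 192) = -81 - 12*192 = -81 - 2304 = -2385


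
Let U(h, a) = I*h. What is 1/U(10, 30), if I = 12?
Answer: 1/120 ≈ 0.0083333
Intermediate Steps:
U(h, a) = 12*h
1/U(10, 30) = 1/(12*10) = 1/120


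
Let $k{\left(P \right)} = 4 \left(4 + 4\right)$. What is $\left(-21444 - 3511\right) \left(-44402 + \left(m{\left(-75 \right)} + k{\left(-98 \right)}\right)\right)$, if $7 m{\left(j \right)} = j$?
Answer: $1107520725$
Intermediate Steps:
$m{\left(j \right)} = \frac{j}{7}$
$k{\left(P \right)} = 32$ ($k{\left(P \right)} = 4 \cdot 8 = 32$)
$\left(-21444 - 3511\right) \left(-44402 + \left(m{\left(-75 \right)} + k{\left(-98 \right)}\right)\right) = \left(-21444 - 3511\right) \left(-44402 + \left(\frac{1}{7} \left(-75\right) + 32\right)\right) = - 24955 \left(-44402 + \left(- \frac{75}{7} + 32\right)\right) = - 24955 \left(-44402 + \frac{149}{7}\right) = \left(-24955\right) \left(- \frac{310665}{7}\right) = 1107520725$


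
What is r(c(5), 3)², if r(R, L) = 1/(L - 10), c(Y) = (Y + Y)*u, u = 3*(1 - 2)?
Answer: 1/49 ≈ 0.020408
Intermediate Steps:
u = -3 (u = 3*(-1) = -3)
c(Y) = -6*Y (c(Y) = (Y + Y)*(-3) = (2*Y)*(-3) = -6*Y)
r(R, L) = 1/(-10 + L)
r(c(5), 3)² = (1/(-10 + 3))² = (1/(-7))² = (-⅐)² = 1/49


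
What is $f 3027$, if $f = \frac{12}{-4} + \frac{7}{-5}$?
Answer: $- \frac{66594}{5} \approx -13319.0$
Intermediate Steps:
$f = - \frac{22}{5}$ ($f = 12 \left(- \frac{1}{4}\right) + 7 \left(- \frac{1}{5}\right) = -3 - \frac{7}{5} = - \frac{22}{5} \approx -4.4$)
$f 3027 = \left(- \frac{22}{5}\right) 3027 = - \frac{66594}{5}$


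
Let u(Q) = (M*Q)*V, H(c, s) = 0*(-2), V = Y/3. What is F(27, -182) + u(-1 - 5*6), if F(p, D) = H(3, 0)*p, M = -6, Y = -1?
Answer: -62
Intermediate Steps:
V = -⅓ (V = -1/3 = -1*⅓ = -⅓ ≈ -0.33333)
H(c, s) = 0
F(p, D) = 0 (F(p, D) = 0*p = 0)
u(Q) = 2*Q (u(Q) = -6*Q*(-⅓) = 2*Q)
F(27, -182) + u(-1 - 5*6) = 0 + 2*(-1 - 5*6) = 0 + 2*(-1 - 30) = 0 + 2*(-31) = 0 - 62 = -62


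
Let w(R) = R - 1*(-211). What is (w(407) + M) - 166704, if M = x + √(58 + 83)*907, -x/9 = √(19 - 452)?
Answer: -166086 + 907*√141 - 9*I*√433 ≈ -1.5532e+5 - 187.28*I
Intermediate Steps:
x = -9*I*√433 (x = -9*√(19 - 452) = -9*I*√433 ≈ -187.28*I)
M = 907*√141 - 9*I*√433 (M = -9*I*√433 + √(58 + 83)*907 = -9*I*√433 + √141*907 = -9*I*√433 + 907*√141 = 907*√141 - 9*I*√433 ≈ 10770.0 - 187.28*I)
w(R) = 211 + R (w(R) = R + 211 = 211 + R)
(w(407) + M) - 166704 = ((211 + 407) + (907*√141 - 9*I*√433)) - 166704 = (618 + (907*√141 - 9*I*√433)) - 166704 = (618 + 907*√141 - 9*I*√433) - 166704 = -166086 + 907*√141 - 9*I*√433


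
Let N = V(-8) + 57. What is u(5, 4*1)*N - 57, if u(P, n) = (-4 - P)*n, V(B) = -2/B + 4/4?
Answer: -2154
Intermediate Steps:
V(B) = 1 - 2/B (V(B) = -2/B + 4*(¼) = -2/B + 1 = 1 - 2/B)
u(P, n) = n*(-4 - P)
N = 233/4 (N = (-2 - 8)/(-8) + 57 = -⅛*(-10) + 57 = 5/4 + 57 = 233/4 ≈ 58.250)
u(5, 4*1)*N - 57 = -4*1*(4 + 5)*(233/4) - 57 = -1*4*9*(233/4) - 57 = -36*233/4 - 57 = -2097 - 57 = -2154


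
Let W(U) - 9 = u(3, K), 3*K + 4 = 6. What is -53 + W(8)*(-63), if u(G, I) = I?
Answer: -662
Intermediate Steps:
K = ⅔ (K = -4/3 + (⅓)*6 = -4/3 + 2 = ⅔ ≈ 0.66667)
W(U) = 29/3 (W(U) = 9 + ⅔ = 29/3)
-53 + W(8)*(-63) = -53 + (29/3)*(-63) = -53 - 609 = -662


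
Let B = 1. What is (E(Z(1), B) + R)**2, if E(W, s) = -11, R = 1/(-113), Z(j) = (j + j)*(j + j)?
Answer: 1547536/12769 ≈ 121.19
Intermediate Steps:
Z(j) = 4*j**2 (Z(j) = (2*j)*(2*j) = 4*j**2)
R = -1/113 ≈ -0.0088496
(E(Z(1), B) + R)**2 = (-11 - 1/113)**2 = (-1244/113)**2 = 1547536/12769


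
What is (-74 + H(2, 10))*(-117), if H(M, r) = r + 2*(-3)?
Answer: 8190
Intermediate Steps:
H(M, r) = -6 + r (H(M, r) = r - 6 = -6 + r)
(-74 + H(2, 10))*(-117) = (-74 + (-6 + 10))*(-117) = (-74 + 4)*(-117) = -70*(-117) = 8190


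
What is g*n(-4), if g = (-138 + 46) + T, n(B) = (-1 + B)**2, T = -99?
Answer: -4775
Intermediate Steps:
g = -191 (g = (-138 + 46) - 99 = -92 - 99 = -191)
g*n(-4) = -191*(-1 - 4)**2 = -191*(-5)**2 = -191*25 = -4775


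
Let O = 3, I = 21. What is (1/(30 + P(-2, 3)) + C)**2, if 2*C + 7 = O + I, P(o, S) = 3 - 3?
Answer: 16384/225 ≈ 72.818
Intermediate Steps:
P(o, S) = 0
C = 17/2 (C = -7/2 + (3 + 21)/2 = -7/2 + (1/2)*24 = -7/2 + 12 = 17/2 ≈ 8.5000)
(1/(30 + P(-2, 3)) + C)**2 = (1/(30 + 0) + 17/2)**2 = (1/30 + 17/2)**2 = (128/15)**2 = 16384/225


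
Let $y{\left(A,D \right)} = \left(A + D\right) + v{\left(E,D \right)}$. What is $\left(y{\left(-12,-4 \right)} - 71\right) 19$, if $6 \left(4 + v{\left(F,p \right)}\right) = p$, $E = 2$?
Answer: $- \frac{5225}{3} \approx -1741.7$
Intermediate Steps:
$v{\left(F,p \right)} = -4 + \frac{p}{6}$
$y{\left(A,D \right)} = -4 + A + \frac{7 D}{6}$ ($y{\left(A,D \right)} = \left(A + D\right) + \left(-4 + \frac{D}{6}\right) = -4 + A + \frac{7 D}{6}$)
$\left(y{\left(-12,-4 \right)} - 71\right) 19 = \left(\left(-4 - 12 + \frac{7}{6} \left(-4\right)\right) - 71\right) 19 = \left(\left(-4 - 12 - \frac{14}{3}\right) - 71\right) 19 = \left(- \frac{62}{3} - 71\right) 19 = \left(- \frac{275}{3}\right) 19 = - \frac{5225}{3}$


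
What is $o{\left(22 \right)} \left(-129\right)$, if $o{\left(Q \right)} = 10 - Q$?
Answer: $1548$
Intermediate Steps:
$o{\left(22 \right)} \left(-129\right) = \left(10 - 22\right) \left(-129\right) = \left(-12\right) \left(-129\right) = 1548$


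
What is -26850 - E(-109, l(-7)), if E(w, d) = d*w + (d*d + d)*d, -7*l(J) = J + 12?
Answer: -9236305/343 ≈ -26928.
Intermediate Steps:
l(J) = -12/7 - J/7 (l(J) = -(J + 12)/7 = -(12 + J)/7 = -12/7 - J/7)
E(w, d) = d*w + d*(d + d²) (E(w, d) = d*w + (d² + d)*d = d*w + (d + d²)*d = d*w + d*(d + d²))
-26850 - E(-109, l(-7)) = -26850 - (-12/7 - ⅐*(-7))*((-12/7 - ⅐*(-7)) - 109 + (-12/7 - ⅐*(-7))²) = -26850 - (-12/7 + 1)*((-12/7 + 1) - 109 + (-12/7 + 1)²) = -26850 - (-5)*(-5/7 - 109 + (-5/7)²)/7 = -26850 - (-5)*(-5/7 - 109 + 25/49)/7 = -26850 - (-5)*(-5351)/(7*49) = -26850 - 1*26755/343 = -26850 - 26755/343 = -9236305/343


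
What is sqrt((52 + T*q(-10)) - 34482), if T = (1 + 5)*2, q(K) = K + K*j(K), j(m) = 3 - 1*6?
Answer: I*sqrt(34190) ≈ 184.91*I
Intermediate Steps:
j(m) = -3 (j(m) = 3 - 6 = -3)
q(K) = -2*K (q(K) = K + K*(-3) = K - 3*K = -2*K)
T = 12 (T = 6*2 = 12)
sqrt((52 + T*q(-10)) - 34482) = sqrt((52 + 12*(-2*(-10))) - 34482) = sqrt((52 + 12*20) - 34482) = sqrt((52 + 240) - 34482) = sqrt(292 - 34482) = sqrt(-34190) = I*sqrt(34190)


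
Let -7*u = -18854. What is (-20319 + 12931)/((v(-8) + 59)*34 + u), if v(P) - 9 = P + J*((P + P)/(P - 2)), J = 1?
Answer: -129290/83787 ≈ -1.5431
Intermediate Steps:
u = 18854/7 (u = -⅐*(-18854) = 18854/7 ≈ 2693.4)
v(P) = 9 + P + 2*P/(-2 + P) (v(P) = 9 + (P + 1*((P + P)/(P - 2))) = 9 + (P + 1*((2*P)/(-2 + P))) = 9 + (P + 1*(2*P/(-2 + P))) = 9 + (P + 2*P/(-2 + P)) = 9 + P + 2*P/(-2 + P))
(-20319 + 12931)/((v(-8) + 59)*34 + u) = (-20319 + 12931)/(((-18 + (-8)² + 9*(-8))/(-2 - 8) + 59)*34 + 18854/7) = -7388/(((-18 + 64 - 72)/(-10) + 59)*34 + 18854/7) = -7388/((-⅒*(-26) + 59)*34 + 18854/7) = -7388/((13/5 + 59)*34 + 18854/7) = -7388/((308/5)*34 + 18854/7) = -7388/(10472/5 + 18854/7) = -7388/167574/35 = -7388*35/167574 = -129290/83787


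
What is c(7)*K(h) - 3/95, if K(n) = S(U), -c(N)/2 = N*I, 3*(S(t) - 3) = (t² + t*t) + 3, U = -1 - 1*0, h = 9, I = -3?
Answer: 18617/95 ≈ 195.97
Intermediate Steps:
U = -1 (U = -1 + 0 = -1)
S(t) = 4 + 2*t²/3 (S(t) = 3 + ((t² + t*t) + 3)/3 = 3 + ((t² + t²) + 3)/3 = 3 + (2*t² + 3)/3 = 3 + (3 + 2*t²)/3 = 3 + (1 + 2*t²/3) = 4 + 2*t²/3)
c(N) = 6*N (c(N) = -2*N*(-3) = -(-6)*N = 6*N)
K(n) = 14/3 (K(n) = 4 + (⅔)*(-1)² = 4 + (⅔)*1 = 4 + ⅔ = 14/3)
c(7)*K(h) - 3/95 = (6*7)*(14/3) - 3/95 = 42*(14/3) - 3*1/95 = 196 - 3/95 = 18617/95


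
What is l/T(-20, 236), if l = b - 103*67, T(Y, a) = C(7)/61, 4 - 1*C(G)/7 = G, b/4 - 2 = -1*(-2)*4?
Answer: 139507/7 ≈ 19930.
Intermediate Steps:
b = 40 (b = 8 + 4*(-1*(-2)*4) = 8 + 4*(2*4) = 8 + 4*8 = 8 + 32 = 40)
C(G) = 28 - 7*G
T(Y, a) = -21/61 (T(Y, a) = (28 - 7*7)/61 = (28 - 49)*(1/61) = -21*1/61 = -21/61)
l = -6861 (l = 40 - 103*67 = 40 - 6901 = -6861)
l/T(-20, 236) = -6861/(-21/61) = -6861*(-61/21) = 139507/7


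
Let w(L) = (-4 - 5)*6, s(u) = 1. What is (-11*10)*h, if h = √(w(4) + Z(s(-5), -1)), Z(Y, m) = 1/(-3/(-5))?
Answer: -110*I*√471/3 ≈ -795.76*I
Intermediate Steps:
Z(Y, m) = 5/3 (Z(Y, m) = 1/(-3*(-⅕)) = 1/(⅗) = 5/3)
w(L) = -54 (w(L) = -9*6 = -54)
h = I*√471/3 (h = √(-54 + 5/3) = √(-157/3) = I*√471/3 ≈ 7.2342*I)
(-11*10)*h = (-11*10)*(I*√471/3) = -110*I*√471/3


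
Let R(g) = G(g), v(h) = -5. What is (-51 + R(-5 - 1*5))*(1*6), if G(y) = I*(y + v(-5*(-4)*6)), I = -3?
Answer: -36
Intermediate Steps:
G(y) = 15 - 3*y (G(y) = -3*(y - 5) = -3*(-5 + y) = 15 - 3*y)
R(g) = 15 - 3*g
(-51 + R(-5 - 1*5))*(1*6) = (-51 + (15 - 3*(-5 - 1*5)))*(1*6) = (-51 + (15 - 3*(-5 - 5)))*6 = (-51 + (15 - 3*(-10)))*6 = (-51 + (15 + 30))*6 = (-51 + 45)*6 = -6*6 = -36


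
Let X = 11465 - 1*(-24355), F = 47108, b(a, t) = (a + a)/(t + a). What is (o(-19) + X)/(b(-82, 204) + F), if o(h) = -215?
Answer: 2171905/2873506 ≈ 0.75584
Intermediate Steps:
b(a, t) = 2*a/(a + t) (b(a, t) = (2*a)/(a + t) = 2*a/(a + t))
X = 35820 (X = 11465 + 24355 = 35820)
(o(-19) + X)/(b(-82, 204) + F) = (-215 + 35820)/(2*(-82)/(-82 + 204) + 47108) = 35605/(2*(-82)/122 + 47108) = 35605/(2*(-82)*(1/122) + 47108) = 35605/(-82/61 + 47108) = 35605/(2873506/61) = 35605*(61/2873506) = 2171905/2873506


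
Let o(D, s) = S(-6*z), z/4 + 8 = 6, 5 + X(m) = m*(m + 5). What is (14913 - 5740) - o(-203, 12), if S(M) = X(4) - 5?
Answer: 9147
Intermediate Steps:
X(m) = -5 + m*(5 + m) (X(m) = -5 + m*(m + 5) = -5 + m*(5 + m))
z = -8 (z = -32 + 4*6 = -32 + 24 = -8)
S(M) = 26 (S(M) = (-5 + 4² + 5*4) - 5 = (-5 + 16 + 20) - 5 = 31 - 5 = 26)
o(D, s) = 26
(14913 - 5740) - o(-203, 12) = (14913 - 5740) - 1*26 = 9173 - 26 = 9147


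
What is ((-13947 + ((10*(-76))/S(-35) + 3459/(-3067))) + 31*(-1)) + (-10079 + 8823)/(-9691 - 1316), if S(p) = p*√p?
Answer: -471910100743/33758469 - 152*I*√35/245 ≈ -13979.0 - 3.6704*I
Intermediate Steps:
S(p) = p^(3/2)
((-13947 + ((10*(-76))/S(-35) + 3459/(-3067))) + 31*(-1)) + (-10079 + 8823)/(-9691 - 1316) = ((-13947 + ((10*(-76))/((-35)^(3/2)) + 3459/(-3067))) + 31*(-1)) + (-10079 + 8823)/(-9691 - 1316) = ((-13947 + (-760*I*√35/1225 + 3459*(-1/3067))) - 31) - 1256/(-11007) = ((-13947 + (-152*I*√35/245 - 3459/3067)) - 31) - 1256*(-1/11007) = ((-13947 + (-152*I*√35/245 - 3459/3067)) - 31) + 1256/11007 = ((-13947 + (-3459/3067 - 152*I*√35/245)) - 31) + 1256/11007 = ((-42778908/3067 - 152*I*√35/245) - 31) + 1256/11007 = (-42873985/3067 - 152*I*√35/245) + 1256/11007 = -471910100743/33758469 - 152*I*√35/245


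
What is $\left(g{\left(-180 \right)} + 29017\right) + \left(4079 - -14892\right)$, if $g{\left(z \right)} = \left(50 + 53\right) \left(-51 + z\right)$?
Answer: $24195$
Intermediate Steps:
$g{\left(z \right)} = -5253 + 103 z$ ($g{\left(z \right)} = 103 \left(-51 + z\right) = -5253 + 103 z$)
$\left(g{\left(-180 \right)} + 29017\right) + \left(4079 - -14892\right) = \left(\left(-5253 + 103 \left(-180\right)\right) + 29017\right) + \left(4079 - -14892\right) = \left(\left(-5253 - 18540\right) + 29017\right) + \left(4079 + 14892\right) = \left(-23793 + 29017\right) + 18971 = 5224 + 18971 = 24195$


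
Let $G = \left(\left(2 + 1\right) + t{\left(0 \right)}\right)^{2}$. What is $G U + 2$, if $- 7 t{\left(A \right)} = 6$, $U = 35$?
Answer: $\frac{1139}{7} \approx 162.71$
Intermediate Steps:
$t{\left(A \right)} = - \frac{6}{7}$ ($t{\left(A \right)} = \left(- \frac{1}{7}\right) 6 = - \frac{6}{7}$)
$G = \frac{225}{49}$ ($G = \left(\left(2 + 1\right) - \frac{6}{7}\right)^{2} = \left(3 - \frac{6}{7}\right)^{2} = \left(\frac{15}{7}\right)^{2} = \frac{225}{49} \approx 4.5918$)
$G U + 2 = \frac{225}{49} \cdot 35 + 2 = \frac{1125}{7} + 2 = \frac{1139}{7}$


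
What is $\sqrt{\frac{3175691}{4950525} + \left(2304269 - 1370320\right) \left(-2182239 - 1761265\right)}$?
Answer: $\frac{i \sqrt{3610505030989840165580889}}{990105} \approx 1.9191 \cdot 10^{6} i$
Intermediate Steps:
$\sqrt{\frac{3175691}{4950525} + \left(2304269 - 1370320\right) \left(-2182239 - 1761265\right)} = \sqrt{3175691 \cdot \frac{1}{4950525} + 933949 \left(-3943504\right)} = \sqrt{\frac{3175691}{4950525} - 3683031617296} = \sqrt{- \frac{18232940097211104709}{4950525}} = \frac{i \sqrt{3610505030989840165580889}}{990105}$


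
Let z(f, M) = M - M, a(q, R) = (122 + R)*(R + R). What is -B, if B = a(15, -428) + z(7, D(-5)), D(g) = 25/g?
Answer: -261936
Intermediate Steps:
a(q, R) = 2*R*(122 + R) (a(q, R) = (122 + R)*(2*R) = 2*R*(122 + R))
z(f, M) = 0
B = 261936 (B = 2*(-428)*(122 - 428) + 0 = 2*(-428)*(-306) + 0 = 261936 + 0 = 261936)
-B = -1*261936 = -261936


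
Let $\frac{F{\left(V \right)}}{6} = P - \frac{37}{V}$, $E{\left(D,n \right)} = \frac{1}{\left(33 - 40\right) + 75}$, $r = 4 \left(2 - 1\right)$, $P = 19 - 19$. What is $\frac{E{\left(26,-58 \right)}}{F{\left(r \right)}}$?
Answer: $- \frac{1}{3774} \approx -0.00026497$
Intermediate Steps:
$P = 0$
$r = 4$ ($r = 4 \cdot 1 = 4$)
$E{\left(D,n \right)} = \frac{1}{68}$ ($E{\left(D,n \right)} = \frac{1}{-7 + 75} = \frac{1}{68}$)
$F{\left(V \right)} = - \frac{222}{V}$ ($F{\left(V \right)} = 6 \left(0 - \frac{37}{V}\right) = 6 \left(- \frac{37}{V}\right) = - \frac{222}{V}$)
$\frac{E{\left(26,-58 \right)}}{F{\left(r \right)}} = \frac{1}{68 \left(- \frac{222}{4}\right)} = \frac{1}{68 \left(\left(-222\right) \frac{1}{4}\right)} = \frac{1}{68 \left(- \frac{111}{2}\right)} = \frac{1}{68} \left(- \frac{2}{111}\right) = - \frac{1}{3774}$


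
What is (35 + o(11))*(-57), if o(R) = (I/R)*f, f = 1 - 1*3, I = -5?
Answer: -22515/11 ≈ -2046.8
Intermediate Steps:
f = -2 (f = 1 - 3 = -2)
o(R) = 10/R (o(R) = -5/R*(-2) = 10/R)
(35 + o(11))*(-57) = (35 + 10/11)*(-57) = (395/11)*(-57) = -22515/11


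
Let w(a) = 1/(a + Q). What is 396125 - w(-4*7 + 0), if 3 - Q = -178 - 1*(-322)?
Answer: 66945126/169 ≈ 3.9613e+5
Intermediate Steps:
Q = -141 (Q = 3 - (-178 - 1*(-322)) = 3 - (-178 + 322) = 3 - 1*144 = 3 - 144 = -141)
w(a) = 1/(-141 + a) (w(a) = 1/(a - 141) = 1/(-141 + a))
396125 - w(-4*7 + 0) = 396125 - 1/(-141 + (-4*7 + 0)) = 396125 - 1/(-141 + (-28 + 0)) = 396125 - 1/(-141 - 28) = 396125 - 1/(-169) = 396125 - 1*(-1/169) = 396125 + 1/169 = 66945126/169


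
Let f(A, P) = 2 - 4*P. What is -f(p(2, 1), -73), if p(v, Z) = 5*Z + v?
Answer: -294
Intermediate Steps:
p(v, Z) = v + 5*Z
-f(p(2, 1), -73) = -(2 - 4*(-73)) = -(2 + 292) = -1*294 = -294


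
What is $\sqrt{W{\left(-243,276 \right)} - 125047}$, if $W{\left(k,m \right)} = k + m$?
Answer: $i \sqrt{125014} \approx 353.57 i$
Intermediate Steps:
$\sqrt{W{\left(-243,276 \right)} - 125047} = \sqrt{\left(-243 + 276\right) - 125047} = \sqrt{33 - 125047} = \sqrt{-125014} = i \sqrt{125014}$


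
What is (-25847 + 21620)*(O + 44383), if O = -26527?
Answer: -75477312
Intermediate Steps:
(-25847 + 21620)*(O + 44383) = (-25847 + 21620)*(-26527 + 44383) = -4227*17856 = -75477312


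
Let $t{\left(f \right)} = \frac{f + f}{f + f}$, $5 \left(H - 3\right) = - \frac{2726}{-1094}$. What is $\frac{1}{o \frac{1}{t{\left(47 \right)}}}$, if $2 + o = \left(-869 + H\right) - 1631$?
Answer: $- \frac{2735}{6833402} \approx -0.00040024$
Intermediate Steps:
$H = \frac{9568}{2735}$ ($H = 3 + \frac{\left(-2726\right) \frac{1}{-1094}}{5} = 3 + \frac{\left(-2726\right) \left(- \frac{1}{1094}\right)}{5} = 3 + \frac{1}{5} \cdot \frac{1363}{547} = 3 + \frac{1363}{2735} = \frac{9568}{2735} \approx 3.4984$)
$o = - \frac{6833402}{2735}$ ($o = -2 + \left(\left(-869 + \frac{9568}{2735}\right) - 1631\right) = -2 - \frac{6827932}{2735} = - \frac{6833402}{2735} \approx -2498.5$)
$t{\left(f \right)} = 1$ ($t{\left(f \right)} = \frac{2 f}{2 f} = 2 f \frac{1}{2 f} = 1$)
$\frac{1}{o \frac{1}{t{\left(47 \right)}}} = \frac{1}{\left(- \frac{6833402}{2735}\right) 1^{-1}} = \frac{1}{\left(- \frac{6833402}{2735}\right) 1} = \frac{1}{- \frac{6833402}{2735}} = - \frac{2735}{6833402}$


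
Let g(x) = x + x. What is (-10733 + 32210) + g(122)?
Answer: 21721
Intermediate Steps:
g(x) = 2*x
(-10733 + 32210) + g(122) = (-10733 + 32210) + 2*122 = 21477 + 244 = 21721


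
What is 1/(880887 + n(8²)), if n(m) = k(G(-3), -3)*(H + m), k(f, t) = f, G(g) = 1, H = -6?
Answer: 1/880945 ≈ 1.1351e-6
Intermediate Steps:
n(m) = -6 + m (n(m) = 1*(-6 + m) = -6 + m)
1/(880887 + n(8²)) = 1/(880887 + (-6 + 8²)) = 1/(880887 + (-6 + 64)) = 1/(880887 + 58) = 1/880945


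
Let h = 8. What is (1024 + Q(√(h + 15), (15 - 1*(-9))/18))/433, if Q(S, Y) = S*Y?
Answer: 1024/433 + 4*√23/1299 ≈ 2.3797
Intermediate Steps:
(1024 + Q(√(h + 15), (15 - 1*(-9))/18))/433 = (1024 + √(8 + 15)*((15 - 1*(-9))/18))/433 = (1024 + √23*((15 + 9)*(1/18)))/433 = (1024 + √23*(24*(1/18)))/433 = (1024 + √23*(4/3))/433 = (1024 + 4*√23/3)/433 = 1024/433 + 4*√23/1299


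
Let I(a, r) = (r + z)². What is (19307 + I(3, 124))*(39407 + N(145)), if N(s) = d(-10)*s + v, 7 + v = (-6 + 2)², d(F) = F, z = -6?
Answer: 1261648146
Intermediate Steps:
v = 9 (v = -7 + (-6 + 2)² = -7 + (-4)² = -7 + 16 = 9)
N(s) = 9 - 10*s (N(s) = -10*s + 9 = 9 - 10*s)
I(a, r) = (-6 + r)² (I(a, r) = (r - 6)² = (-6 + r)²)
(19307 + I(3, 124))*(39407 + N(145)) = (19307 + (-6 + 124)²)*(39407 + (9 - 10*145)) = (19307 + 118²)*(39407 + (9 - 1450)) = (19307 + 13924)*(39407 - 1441) = 33231*37966 = 1261648146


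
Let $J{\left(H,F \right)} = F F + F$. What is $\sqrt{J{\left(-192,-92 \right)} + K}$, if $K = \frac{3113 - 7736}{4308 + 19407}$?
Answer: $\frac{\sqrt{523145935695}}{7905} \approx 91.498$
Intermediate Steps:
$J{\left(H,F \right)} = F + F^{2}$ ($J{\left(H,F \right)} = F^{2} + F = F + F^{2}$)
$K = - \frac{1541}{7905}$ ($K = - \frac{4623}{23715} = \left(-4623\right) \frac{1}{23715} = - \frac{1541}{7905} \approx -0.19494$)
$\sqrt{J{\left(-192,-92 \right)} + K} = \sqrt{- 92 \left(1 - 92\right) - \frac{1541}{7905}} = \sqrt{\left(-92\right) \left(-91\right) - \frac{1541}{7905}} = \sqrt{8372 - \frac{1541}{7905}} = \sqrt{\frac{66179119}{7905}} = \frac{\sqrt{523145935695}}{7905}$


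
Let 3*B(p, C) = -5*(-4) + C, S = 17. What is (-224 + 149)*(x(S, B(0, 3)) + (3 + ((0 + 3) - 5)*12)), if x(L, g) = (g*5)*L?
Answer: -47300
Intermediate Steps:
B(p, C) = 20/3 + C/3 (B(p, C) = (-5*(-4) + C)/3 = (20 + C)/3 = 20/3 + C/3)
x(L, g) = 5*L*g (x(L, g) = (5*g)*L = 5*L*g)
(-224 + 149)*(x(S, B(0, 3)) + (3 + ((0 + 3) - 5)*12)) = (-224 + 149)*(5*17*(20/3 + (⅓)*3) + (3 + ((0 + 3) - 5)*12)) = -75*(5*17*(20/3 + 1) + (3 + (3 - 5)*12)) = -75*(5*17*(23/3) + (3 - 2*12)) = -75*(1955/3 + (3 - 24)) = -75*(1955/3 - 21) = -75*1892/3 = -47300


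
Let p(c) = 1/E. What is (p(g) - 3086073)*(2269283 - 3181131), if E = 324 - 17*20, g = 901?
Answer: 5628059099789/2 ≈ 2.8140e+12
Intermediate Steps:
E = -16 (E = 324 - 1*340 = 324 - 340 = -16)
p(c) = -1/16 (p(c) = 1/(-16) = -1/16)
(p(g) - 3086073)*(2269283 - 3181131) = (-1/16 - 3086073)*(2269283 - 3181131) = -49377169/16*(-911848) = 5628059099789/2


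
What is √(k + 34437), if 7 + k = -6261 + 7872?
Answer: √36041 ≈ 189.84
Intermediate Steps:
k = 1604 (k = -7 + (-6261 + 7872) = -7 + 1611 = 1604)
√(k + 34437) = √(1604 + 34437) = √36041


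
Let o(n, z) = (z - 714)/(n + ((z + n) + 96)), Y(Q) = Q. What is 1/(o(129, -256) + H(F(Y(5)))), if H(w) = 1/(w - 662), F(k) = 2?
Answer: -32340/320149 ≈ -0.10102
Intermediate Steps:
o(n, z) = (-714 + z)/(96 + z + 2*n) (o(n, z) = (-714 + z)/(n + ((n + z) + 96)) = (-714 + z)/(n + (96 + n + z)) = (-714 + z)/(96 + z + 2*n))
H(w) = 1/(-662 + w)
1/(o(129, -256) + H(F(Y(5)))) = 1/((-714 - 256)/(96 - 256 + 2*129) + 1/(-662 + 2)) = 1/(-970/(96 - 256 + 258) + 1/(-660)) = 1/(-970/98 - 1/660) = 1/((1/98)*(-970) - 1/660) = 1/(-485/49 - 1/660) = 1/(-320149/32340) = -32340/320149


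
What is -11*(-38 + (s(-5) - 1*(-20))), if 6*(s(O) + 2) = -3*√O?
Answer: 220 + 11*I*√5/2 ≈ 220.0 + 12.298*I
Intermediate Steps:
s(O) = -2 - √O/2 (s(O) = -2 + (-3*√O)/6 = -2 - √O/2)
-11*(-38 + (s(-5) - 1*(-20))) = -11*(-38 + ((-2 - I*√5/2) - 1*(-20))) = -11*(-38 + ((-2 - I*√5/2) + 20)) = -11*(-38 + (18 - I*√5/2)) = -11*(-20 - I*√5/2) = 220 + 11*I*√5/2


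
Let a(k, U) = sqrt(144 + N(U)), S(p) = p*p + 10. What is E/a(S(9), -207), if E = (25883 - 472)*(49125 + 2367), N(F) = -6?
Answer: 218077202*sqrt(138)/23 ≈ 1.1138e+8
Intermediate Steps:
S(p) = 10 + p**2 (S(p) = p**2 + 10 = 10 + p**2)
a(k, U) = sqrt(138) (a(k, U) = sqrt(144 - 6) = sqrt(138))
E = 1308463212 (E = 25411*51492 = 1308463212)
E/a(S(9), -207) = 1308463212/(sqrt(138)) = 1308463212*(sqrt(138)/138) = 218077202*sqrt(138)/23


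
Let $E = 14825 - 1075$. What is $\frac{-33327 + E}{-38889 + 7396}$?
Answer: $\frac{19577}{31493} \approx 0.62163$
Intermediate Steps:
$E = 13750$ ($E = 14825 - 1075 = 13750$)
$\frac{-33327 + E}{-38889 + 7396} = \frac{-33327 + 13750}{-38889 + 7396} = - \frac{19577}{-31493} = \left(-19577\right) \left(- \frac{1}{31493}\right) = \frac{19577}{31493}$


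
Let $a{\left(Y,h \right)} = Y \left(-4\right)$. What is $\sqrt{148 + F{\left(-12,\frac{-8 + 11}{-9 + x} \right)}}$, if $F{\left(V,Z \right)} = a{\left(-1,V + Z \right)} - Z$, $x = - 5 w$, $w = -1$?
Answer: $\frac{\sqrt{611}}{2} \approx 12.359$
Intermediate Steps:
$x = 5$ ($x = \left(-5\right) \left(-1\right) = 5$)
$a{\left(Y,h \right)} = - 4 Y$
$F{\left(V,Z \right)} = 4 - Z$ ($F{\left(V,Z \right)} = \left(-4\right) \left(-1\right) - Z = 4 - Z$)
$\sqrt{148 + F{\left(-12,\frac{-8 + 11}{-9 + x} \right)}} = \sqrt{148 + \left(4 - \frac{-8 + 11}{-9 + 5}\right)} = \sqrt{148 + \left(4 - \frac{3}{-4}\right)} = \sqrt{148 + \left(4 - 3 \left(- \frac{1}{4}\right)\right)} = \sqrt{148 + \left(4 - - \frac{3}{4}\right)} = \sqrt{148 + \left(4 + \frac{3}{4}\right)} = \sqrt{148 + \frac{19}{4}} = \sqrt{\frac{611}{4}} = \frac{\sqrt{611}}{2}$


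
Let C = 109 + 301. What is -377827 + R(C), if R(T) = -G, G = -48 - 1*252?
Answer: -377527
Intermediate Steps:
C = 410
G = -300 (G = -48 - 252 = -300)
R(T) = 300 (R(T) = -1*(-300) = 300)
-377827 + R(C) = -377827 + 300 = -377527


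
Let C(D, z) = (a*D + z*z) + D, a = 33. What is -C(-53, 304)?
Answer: -90614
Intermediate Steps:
C(D, z) = z**2 + 34*D (C(D, z) = (33*D + z*z) + D = (33*D + z**2) + D = (z**2 + 33*D) + D = z**2 + 34*D)
-C(-53, 304) = -(304**2 + 34*(-53)) = -(92416 - 1802) = -1*90614 = -90614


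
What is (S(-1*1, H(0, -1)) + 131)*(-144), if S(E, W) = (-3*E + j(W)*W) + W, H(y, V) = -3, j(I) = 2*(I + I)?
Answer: -24048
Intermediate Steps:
j(I) = 4*I (j(I) = 2*(2*I) = 4*I)
S(E, W) = W - 3*E + 4*W² (S(E, W) = (-3*E + (4*W)*W) + W = (-3*E + 4*W²) + W = W - 3*E + 4*W²)
(S(-1*1, H(0, -1)) + 131)*(-144) = ((-3 - (-3) + 4*(-3)²) + 131)*(-144) = ((-3 - 3*(-1) + 4*9) + 131)*(-144) = ((-3 + 3 + 36) + 131)*(-144) = (36 + 131)*(-144) = 167*(-144) = -24048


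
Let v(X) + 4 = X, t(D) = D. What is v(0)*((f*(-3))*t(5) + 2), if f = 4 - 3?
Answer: 52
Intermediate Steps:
f = 1
v(X) = -4 + X
v(0)*((f*(-3))*t(5) + 2) = (-4 + 0)*((1*(-3))*5 + 2) = -4*(-3*5 + 2) = -4*(-15 + 2) = -4*(-13) = 52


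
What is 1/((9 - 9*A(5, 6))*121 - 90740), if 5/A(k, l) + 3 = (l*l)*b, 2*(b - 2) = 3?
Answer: -41/3677506 ≈ -1.1149e-5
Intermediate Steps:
b = 7/2 (b = 2 + (1/2)*3 = 2 + 3/2 = 7/2 ≈ 3.5000)
A(k, l) = 5/(-3 + 7*l**2/2) (A(k, l) = 5/(-3 + (l*l)*(7/2)) = 5/(-3 + l**2*(7/2)) = 5/(-3 + 7*l**2/2))
1/((9 - 9*A(5, 6))*121 - 90740) = 1/((9 - 90/(-6 + 7*6**2))*121 - 90740) = 1/((9 - 90/(-6 + 7*36))*121 - 90740) = 1/((9 - 90/(-6 + 252))*121 - 90740) = 1/((9 - 90/246)*121 - 90740) = 1/((9 - 9*5/123)*121 - 90740) = 1/((9 - 15/41)*121 - 90740) = 1/((354/41)*121 - 90740) = 1/(42834/41 - 90740) = 1/(-3677506/41) = -41/3677506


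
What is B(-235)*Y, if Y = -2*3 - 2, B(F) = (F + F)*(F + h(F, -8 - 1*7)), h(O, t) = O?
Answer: -1767200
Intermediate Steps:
B(F) = 4*F² (B(F) = (F + F)*(F + F) = (2*F)*(2*F) = 4*F²)
Y = -8 (Y = -6 - 2 = -8)
B(-235)*Y = (4*(-235)²)*(-8) = (4*55225)*(-8) = 220900*(-8) = -1767200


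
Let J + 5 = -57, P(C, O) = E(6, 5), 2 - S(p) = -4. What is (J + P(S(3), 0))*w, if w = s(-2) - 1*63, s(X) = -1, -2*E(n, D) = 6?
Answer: 4160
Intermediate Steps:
E(n, D) = -3 (E(n, D) = -1/2*6 = -3)
S(p) = 6 (S(p) = 2 - 1*(-4) = 2 + 4 = 6)
P(C, O) = -3
J = -62 (J = -5 - 57 = -62)
w = -64 (w = -1 - 1*63 = -1 - 63 = -64)
(J + P(S(3), 0))*w = (-62 - 3)*(-64) = -65*(-64) = 4160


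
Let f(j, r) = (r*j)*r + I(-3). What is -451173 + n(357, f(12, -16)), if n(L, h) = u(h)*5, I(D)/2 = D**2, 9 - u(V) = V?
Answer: -466578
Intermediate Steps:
u(V) = 9 - V
I(D) = 2*D**2
f(j, r) = 18 + j*r**2 (f(j, r) = (r*j)*r + 2*(-3)**2 = (j*r)*r + 2*9 = j*r**2 + 18 = 18 + j*r**2)
n(L, h) = 45 - 5*h (n(L, h) = (9 - h)*5 = 45 - 5*h)
-451173 + n(357, f(12, -16)) = -451173 + (45 - 5*(18 + 12*(-16)**2)) = -451173 + (45 - 5*(18 + 12*256)) = -451173 + (45 - 5*(18 + 3072)) = -451173 + (45 - 5*3090) = -451173 + (45 - 15450) = -451173 - 15405 = -466578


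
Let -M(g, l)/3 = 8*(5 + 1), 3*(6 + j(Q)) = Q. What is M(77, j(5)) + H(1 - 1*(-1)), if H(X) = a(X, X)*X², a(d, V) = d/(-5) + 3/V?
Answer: -698/5 ≈ -139.60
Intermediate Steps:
a(d, V) = 3/V - d/5 (a(d, V) = d*(-⅕) + 3/V = -d/5 + 3/V = 3/V - d/5)
j(Q) = -6 + Q/3
M(g, l) = -144 (M(g, l) = -24*(5 + 1) = -24*6 = -3*48 = -144)
H(X) = X²*(3/X - X/5) (H(X) = (3/X - X/5)*X² = X²*(3/X - X/5))
M(77, j(5)) + H(1 - 1*(-1)) = -144 + (1 - 1*(-1))*(15 - (1 - 1*(-1))²)/5 = -144 + (1 + 1)*(15 - (1 + 1)²)/5 = -144 + (⅕)*2*(15 - 1*2²) = -144 + (⅕)*2*(15 - 1*4) = -144 + (⅕)*2*(15 - 4) = -144 + (⅕)*2*11 = -144 + 22/5 = -698/5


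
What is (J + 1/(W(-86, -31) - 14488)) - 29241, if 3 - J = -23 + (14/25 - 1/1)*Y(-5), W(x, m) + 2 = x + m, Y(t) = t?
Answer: -2133878207/73035 ≈ -29217.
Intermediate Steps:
W(x, m) = -2 + m + x (W(x, m) = -2 + (x + m) = -2 + (m + x) = -2 + m + x)
J = 119/5 (J = 3 - (-23 + (14/25 - 1/1)*(-5)) = 3 - (-23 + (14*(1/25) - 1*1)*(-5)) = 3 - (-23 + (14/25 - 1)*(-5)) = 3 - (-23 - 11/25*(-5)) = 3 - (-23 + 11/5) = 3 - 1*(-104/5) = 3 + 104/5 = 119/5 ≈ 23.800)
(J + 1/(W(-86, -31) - 14488)) - 29241 = (119/5 + 1/((-2 - 31 - 86) - 14488)) - 29241 = (119/5 + 1/(-119 - 14488)) - 29241 = (119/5 + 1/(-14607)) - 29241 = (119/5 - 1/14607) - 29241 = 1738228/73035 - 29241 = -2133878207/73035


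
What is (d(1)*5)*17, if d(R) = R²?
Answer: 85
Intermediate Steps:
(d(1)*5)*17 = (1²*5)*17 = (1*5)*17 = 5*17 = 85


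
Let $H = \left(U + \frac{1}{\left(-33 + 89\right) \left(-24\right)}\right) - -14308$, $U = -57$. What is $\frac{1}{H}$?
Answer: $\frac{1344}{19153343} \approx 7.017 \cdot 10^{-5}$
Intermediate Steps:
$H = \frac{19153343}{1344}$ ($H = \left(-57 + \frac{1}{\left(-33 + 89\right) \left(-24\right)}\right) - -14308 = \left(-57 + \frac{1}{56} \left(- \frac{1}{24}\right)\right) + 14308 = \left(-57 - \frac{1}{1344}\right) + 14308 = - \frac{76609}{1344} + 14308 = \frac{19153343}{1344} \approx 14251.0$)
$\frac{1}{H} = \frac{1}{\frac{19153343}{1344}} = \frac{1344}{19153343}$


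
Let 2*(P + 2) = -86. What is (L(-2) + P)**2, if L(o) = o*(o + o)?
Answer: 1369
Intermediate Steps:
P = -45 (P = -2 + (1/2)*(-86) = -2 - 43 = -45)
L(o) = 2*o**2 (L(o) = o*(2*o) = 2*o**2)
(L(-2) + P)**2 = (2*(-2)**2 - 45)**2 = (2*4 - 45)**2 = (8 - 45)**2 = (-37)**2 = 1369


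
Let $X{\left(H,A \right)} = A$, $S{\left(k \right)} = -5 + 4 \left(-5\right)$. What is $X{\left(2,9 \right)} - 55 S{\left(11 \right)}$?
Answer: $1384$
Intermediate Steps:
$S{\left(k \right)} = -25$ ($S{\left(k \right)} = -5 - 20 = -25$)
$X{\left(2,9 \right)} - 55 S{\left(11 \right)} = 9 - -1375 = 9 + 1375 = 1384$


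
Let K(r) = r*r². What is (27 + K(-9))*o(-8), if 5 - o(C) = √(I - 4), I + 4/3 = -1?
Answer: -3510 + 234*I*√57 ≈ -3510.0 + 1766.7*I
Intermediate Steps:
I = -7/3 (I = -4/3 - 1 = -7/3 ≈ -2.3333)
K(r) = r³
o(C) = 5 - I*√57/3 (o(C) = 5 - √(-7/3 - 4) = 5 - √(-19/3) = 5 - I*√57/3)
(27 + K(-9))*o(-8) = (27 + (-9)³)*(5 - I*√57/3) = (27 - 729)*(5 - I*√57/3) = -702*(5 - I*√57/3) = -3510 + 234*I*√57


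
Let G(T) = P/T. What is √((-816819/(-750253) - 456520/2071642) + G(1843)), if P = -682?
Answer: √2831572362207236890221382669/75381397833161 ≈ 0.70591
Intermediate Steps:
G(T) = -682/T
√((-816819/(-750253) - 456520/2071642) + G(1843)) = √((-816819/(-750253) - 456520/2071642) - 682/1843) = √((-816819*(-1/750253) - 456520*1/2071642) - 682*1/1843) = √((816819/750253 - 228260/1035821) - 682/1843) = √(674825523619/777127812713 - 682/1843) = √(37563277461029/75381397833161) = √2831572362207236890221382669/75381397833161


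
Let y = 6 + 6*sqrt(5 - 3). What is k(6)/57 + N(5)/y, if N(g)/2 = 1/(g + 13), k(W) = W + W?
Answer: 197/1026 + sqrt(2)/54 ≈ 0.21820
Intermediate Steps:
k(W) = 2*W
N(g) = 2/(13 + g) (N(g) = 2/(g + 13) = 2/(13 + g))
y = 6 + 6*sqrt(2) ≈ 14.485
k(6)/57 + N(5)/y = (2*6)/57 + (2/(13 + 5))/(6 + 6*sqrt(2)) = 12*(1/57) + (2/18)/(6 + 6*sqrt(2)) = 4/19 + (2*(1/18))/(6 + 6*sqrt(2)) = 4/19 + 1/(9*(6 + 6*sqrt(2)))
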